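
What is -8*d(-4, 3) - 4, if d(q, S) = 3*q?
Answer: 92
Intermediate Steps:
-8*d(-4, 3) - 4 = -24*(-4) - 4 = -8*(-12) - 4 = 96 - 4 = 92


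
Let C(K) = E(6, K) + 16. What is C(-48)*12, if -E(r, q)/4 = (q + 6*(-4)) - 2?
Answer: 3744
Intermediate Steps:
E(r, q) = 104 - 4*q (E(r, q) = -4*((q + 6*(-4)) - 2) = -4*((q - 24) - 2) = -4*((-24 + q) - 2) = -4*(-26 + q) = 104 - 4*q)
C(K) = 120 - 4*K (C(K) = (104 - 4*K) + 16 = 120 - 4*K)
C(-48)*12 = (120 - 4*(-48))*12 = (120 + 192)*12 = 312*12 = 3744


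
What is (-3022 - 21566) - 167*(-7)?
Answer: -23419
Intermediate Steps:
(-3022 - 21566) - 167*(-7) = -24588 + 1169 = -23419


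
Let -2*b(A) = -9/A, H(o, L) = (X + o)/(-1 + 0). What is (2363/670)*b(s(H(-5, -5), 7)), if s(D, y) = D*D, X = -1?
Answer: 2363/5360 ≈ 0.44086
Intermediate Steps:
H(o, L) = 1 - o (H(o, L) = (-1 + o)/(-1 + 0) = (-1 + o)/(-1) = (-1 + o)*(-1) = 1 - o)
s(D, y) = D²
b(A) = 9/(2*A) (b(A) = -(-9)/(2*A) = 9/(2*A))
(2363/670)*b(s(H(-5, -5), 7)) = (2363/670)*(9/(2*((1 - 1*(-5))²))) = (2363*(1/670))*(9/(2*((1 + 5)²))) = 2363*(9/(2*(6²)))/670 = 2363*((9/2)/36)/670 = 2363*((9/2)*(1/36))/670 = (2363/670)*(⅛) = 2363/5360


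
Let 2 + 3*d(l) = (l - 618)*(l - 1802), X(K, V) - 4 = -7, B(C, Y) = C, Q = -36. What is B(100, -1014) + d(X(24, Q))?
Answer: 1121203/3 ≈ 3.7373e+5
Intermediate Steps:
X(K, V) = -3 (X(K, V) = 4 - 7 = -3)
d(l) = -2/3 + (-1802 + l)*(-618 + l)/3 (d(l) = -2/3 + ((l - 618)*(l - 1802))/3 = -2/3 + ((-618 + l)*(-1802 + l))/3 = -2/3 + ((-1802 + l)*(-618 + l))/3 = -2/3 + (-1802 + l)*(-618 + l)/3)
B(100, -1014) + d(X(24, Q)) = 100 + (1113634/3 - 2420/3*(-3) + (1/3)*(-3)**2) = 100 + (1113634/3 + 2420 + (1/3)*9) = 100 + (1113634/3 + 2420 + 3) = 100 + 1120903/3 = 1121203/3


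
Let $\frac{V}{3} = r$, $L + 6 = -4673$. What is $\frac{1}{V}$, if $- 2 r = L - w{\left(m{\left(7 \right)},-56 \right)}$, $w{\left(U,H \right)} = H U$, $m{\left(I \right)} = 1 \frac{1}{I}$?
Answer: $\frac{2}{14013} \approx 0.00014272$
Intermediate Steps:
$m{\left(I \right)} = \frac{1}{I}$
$L = -4679$ ($L = -6 - 4673 = -4679$)
$r = \frac{4671}{2}$ ($r = - \frac{-4679 - - \frac{56}{7}}{2} = - \frac{-4679 - \left(-56\right) \frac{1}{7}}{2} = - \frac{-4679 - -8}{2} = - \frac{-4679 + 8}{2} = \left(- \frac{1}{2}\right) \left(-4671\right) = \frac{4671}{2} \approx 2335.5$)
$V = \frac{14013}{2}$ ($V = 3 \cdot \frac{4671}{2} = \frac{14013}{2} \approx 7006.5$)
$\frac{1}{V} = \frac{1}{\frac{14013}{2}} = \frac{2}{14013}$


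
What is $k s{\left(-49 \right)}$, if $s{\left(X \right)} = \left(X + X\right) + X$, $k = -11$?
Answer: $1617$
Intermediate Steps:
$s{\left(X \right)} = 3 X$ ($s{\left(X \right)} = 2 X + X = 3 X$)
$k s{\left(-49 \right)} = - 11 \cdot 3 \left(-49\right) = \left(-11\right) \left(-147\right) = 1617$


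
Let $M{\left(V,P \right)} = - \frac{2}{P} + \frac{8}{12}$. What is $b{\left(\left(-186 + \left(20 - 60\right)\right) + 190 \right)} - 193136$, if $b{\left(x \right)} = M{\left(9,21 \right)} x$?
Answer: $- \frac{1352096}{7} \approx -1.9316 \cdot 10^{5}$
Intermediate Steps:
$M{\left(V,P \right)} = \frac{2}{3} - \frac{2}{P}$ ($M{\left(V,P \right)} = - \frac{2}{P} + 8 \cdot \frac{1}{12} = - \frac{2}{P} + \frac{2}{3} = \frac{2}{3} - \frac{2}{P}$)
$b{\left(x \right)} = \frac{4 x}{7}$ ($b{\left(x \right)} = \left(\frac{2}{3} - \frac{2}{21}\right) x = \frac{4 x}{7}$)
$b{\left(\left(-186 + \left(20 - 60\right)\right) + 190 \right)} - 193136 = \frac{4 \left(\left(-186 + \left(20 - 60\right)\right) + 190\right)}{7} - 193136 = \frac{4 \left(\left(-186 - 40\right) + 190\right)}{7} - 193136 = \frac{4 \left(-226 + 190\right)}{7} - 193136 = \frac{4}{7} \left(-36\right) - 193136 = - \frac{144}{7} - 193136 = - \frac{1352096}{7}$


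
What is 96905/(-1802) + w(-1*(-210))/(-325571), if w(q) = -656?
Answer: -31548275643/586678942 ≈ -53.774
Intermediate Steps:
96905/(-1802) + w(-1*(-210))/(-325571) = 96905/(-1802) - 656/(-325571) = 96905*(-1/1802) - 656*(-1/325571) = -96905/1802 + 656/325571 = -31548275643/586678942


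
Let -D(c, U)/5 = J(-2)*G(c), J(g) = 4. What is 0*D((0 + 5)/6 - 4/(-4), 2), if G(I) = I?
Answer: 0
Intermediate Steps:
D(c, U) = -20*c
0*D((0 + 5)/6 - 4/(-4), 2) = 0*(-20*((0 + 5)/6 - 4/(-4))) = 0*(-20*(5*(1/6) - 4*(-1/4))) = 0*(-20*(5/6 + 1)) = 0*(-20*11/6) = 0*(-110/3) = 0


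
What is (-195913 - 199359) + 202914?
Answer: -192358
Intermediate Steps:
(-195913 - 199359) + 202914 = -395272 + 202914 = -192358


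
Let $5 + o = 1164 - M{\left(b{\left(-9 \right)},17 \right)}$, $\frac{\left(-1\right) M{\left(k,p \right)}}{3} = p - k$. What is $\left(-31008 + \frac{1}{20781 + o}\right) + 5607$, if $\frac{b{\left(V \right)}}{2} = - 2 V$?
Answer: $- \frac{555850082}{21883} \approx -25401.0$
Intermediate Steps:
$b{\left(V \right)} = - 4 V$ ($b{\left(V \right)} = 2 \left(- 2 V\right) = - 4 V$)
$M{\left(k,p \right)} = - 3 p + 3 k$ ($M{\left(k,p \right)} = - 3 \left(p - k\right) = - 3 p + 3 k$)
$o = 1102$ ($o = -5 - \left(-1164 - 51 + 3 \left(-4\right) \left(-9\right)\right) = -5 + \left(1164 - \left(-51 + 3 \cdot 36\right)\right) = -5 + \left(1164 - \left(-51 + 108\right)\right) = -5 + \left(1164 - 57\right) = -5 + 1107 = 1102$)
$\left(-31008 + \frac{1}{20781 + o}\right) + 5607 = \left(-31008 + \frac{1}{20781 + 1102}\right) + 5607 = \left(-31008 + \frac{1}{21883}\right) + 5607 = - \frac{678548063}{21883} + 5607 = - \frac{555850082}{21883}$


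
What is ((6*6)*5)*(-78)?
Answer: -14040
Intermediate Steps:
((6*6)*5)*(-78) = (36*5)*(-78) = 180*(-78) = -14040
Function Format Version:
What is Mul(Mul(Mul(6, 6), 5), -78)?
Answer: -14040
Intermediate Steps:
Mul(Mul(Mul(6, 6), 5), -78) = Mul(Mul(36, 5), -78) = Mul(180, -78) = -14040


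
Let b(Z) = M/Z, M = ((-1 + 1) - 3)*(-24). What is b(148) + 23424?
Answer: 866706/37 ≈ 23425.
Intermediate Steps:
M = 72 (M = (0 - 3)*(-24) = -3*(-24) = 72)
b(Z) = 72/Z
b(148) + 23424 = 72/148 + 23424 = 72*(1/148) + 23424 = 18/37 + 23424 = 866706/37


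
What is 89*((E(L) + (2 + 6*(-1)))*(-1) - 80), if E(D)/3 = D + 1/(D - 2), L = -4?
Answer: -11303/2 ≈ -5651.5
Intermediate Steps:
E(D) = 3*D + 3/(-2 + D) (E(D) = 3*(D + 1/(D - 2)) = 3*(D + 1/(-2 + D)) = 3*D + 3/(-2 + D))
89*((E(L) + (2 + 6*(-1)))*(-1) - 80) = 89*((3*(1 + (-4)**2 - 2*(-4))/(-2 - 4) + (2 + 6*(-1)))*(-1) - 80) = 89*((3*(1 + 16 + 8)/(-6) + (2 - 6))*(-1) - 80) = 89*((3*(-1/6)*25 - 4)*(-1) - 80) = 89*((-25/2 - 4)*(-1) - 80) = 89*(-33/2*(-1) - 80) = 89*(33/2 - 80) = 89*(-127/2) = -11303/2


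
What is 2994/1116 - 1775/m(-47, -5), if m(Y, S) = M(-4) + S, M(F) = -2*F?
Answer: -36517/62 ≈ -588.98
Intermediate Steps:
m(Y, S) = 8 + S (m(Y, S) = -2*(-4) + S = 8 + S)
2994/1116 - 1775/m(-47, -5) = 2994/1116 - 1775/(8 - 5) = 2994*(1/1116) - 1775/3 = 499/186 - 1775*⅓ = 499/186 - 1775/3 = -36517/62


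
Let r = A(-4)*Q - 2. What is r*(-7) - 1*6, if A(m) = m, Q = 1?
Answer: 36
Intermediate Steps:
r = -6 (r = -4*1 - 2 = -4 - 2 = -6)
r*(-7) - 1*6 = -6*(-7) - 1*6 = 42 - 6 = 36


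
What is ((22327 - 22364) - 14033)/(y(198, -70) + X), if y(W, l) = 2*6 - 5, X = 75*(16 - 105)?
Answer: 7035/3334 ≈ 2.1101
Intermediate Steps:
X = -6675 (X = 75*(-89) = -6675)
y(W, l) = 7 (y(W, l) = 12 - 5 = 7)
((22327 - 22364) - 14033)/(y(198, -70) + X) = ((22327 - 22364) - 14033)/(7 - 6675) = (-37 - 14033)/(-6668) = -14070*(-1/6668) = 7035/3334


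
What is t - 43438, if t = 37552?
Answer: -5886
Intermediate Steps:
t - 43438 = 37552 - 43438 = -5886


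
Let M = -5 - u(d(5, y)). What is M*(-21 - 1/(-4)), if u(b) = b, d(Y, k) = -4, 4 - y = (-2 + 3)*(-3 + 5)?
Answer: 83/4 ≈ 20.750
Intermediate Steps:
y = 2 (y = 4 - (-2 + 3)*(-3 + 5) = 4 - 2 = 2)
M = -1 (M = -5 - 1*(-4) = -5 + 4 = -1)
M*(-21 - 1/(-4)) = -(-21 - 1/(-4)) = -(-21 - 1*(-¼)) = -(-21 + ¼) = -1*(-83/4) = 83/4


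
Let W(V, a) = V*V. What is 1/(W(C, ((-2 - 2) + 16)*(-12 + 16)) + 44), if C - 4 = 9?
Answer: 1/213 ≈ 0.0046948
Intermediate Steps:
C = 13 (C = 4 + 9 = 13)
W(V, a) = V²
1/(W(C, ((-2 - 2) + 16)*(-12 + 16)) + 44) = 1/(13² + 44) = 1/(169 + 44) = 1/213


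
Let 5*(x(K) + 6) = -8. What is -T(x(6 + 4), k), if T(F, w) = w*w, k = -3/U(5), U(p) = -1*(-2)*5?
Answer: -9/100 ≈ -0.090000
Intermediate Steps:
x(K) = -38/5 (x(K) = -6 + (1/5)*(-8) = -6 - 8/5 = -38/5)
U(p) = 10 (U(p) = 2*5 = 10)
k = -3/10 ≈ -0.30000
T(F, w) = w**2
-T(x(6 + 4), k) = -(-3/10)**2 = -1*9/100 = -9/100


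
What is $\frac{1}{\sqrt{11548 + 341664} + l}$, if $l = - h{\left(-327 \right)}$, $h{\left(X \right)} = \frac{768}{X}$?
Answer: $- \frac{6976}{1049111559} + \frac{11881 \sqrt{88303}}{2098223118} \approx 0.001676$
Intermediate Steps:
$l = \frac{256}{109}$ ($l = - \frac{768}{-327} = - \frac{768 \left(-1\right)}{327} = \left(-1\right) \left(- \frac{256}{109}\right) = \frac{256}{109} \approx 2.3486$)
$\frac{1}{\sqrt{11548 + 341664} + l} = \frac{1}{\sqrt{11548 + 341664} + \frac{256}{109}} = \frac{1}{\sqrt{353212} + \frac{256}{109}} = \frac{1}{2 \sqrt{88303} + \frac{256}{109}} = \frac{1}{\frac{256}{109} + 2 \sqrt{88303}}$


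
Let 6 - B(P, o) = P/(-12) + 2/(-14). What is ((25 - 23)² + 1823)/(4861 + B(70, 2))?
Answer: 76734/204665 ≈ 0.37492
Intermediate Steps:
B(P, o) = 43/7 + P/12 (B(P, o) = 6 - (P/(-12) + 2/(-14)) = 6 - (P*(-1/12) + 2*(-1/14)) = 6 - (-P/12 - ⅐) = 6 - (-⅐ - P/12) = 6 + (⅐ + P/12) = 43/7 + P/12)
((25 - 23)² + 1823)/(4861 + B(70, 2)) = ((25 - 23)² + 1823)/(4861 + (43/7 + (1/12)*70)) = (2² + 1823)/(4861 + (43/7 + 35/6)) = (4 + 1823)/(4861 + 503/42) = 1827/(204665/42) = 1827*(42/204665) = 76734/204665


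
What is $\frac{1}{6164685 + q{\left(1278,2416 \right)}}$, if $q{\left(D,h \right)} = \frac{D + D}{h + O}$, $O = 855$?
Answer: $\frac{3271}{20164687191} \approx 1.6221 \cdot 10^{-7}$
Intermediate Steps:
$q{\left(D,h \right)} = \frac{2 D}{855 + h}$ ($q{\left(D,h \right)} = \frac{D + D}{h + 855} = \frac{2 D}{855 + h}$)
$\frac{1}{6164685 + q{\left(1278,2416 \right)}} = \frac{1}{6164685 + 2 \cdot 1278 \frac{1}{855 + 2416}} = \frac{1}{6164685 + 2 \cdot 1278 \cdot \frac{1}{3271}} = \frac{1}{6164685 + \frac{2556}{3271}} = \frac{1}{\frac{20164687191}{3271}} = \frac{3271}{20164687191}$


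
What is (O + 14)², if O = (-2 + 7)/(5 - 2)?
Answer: 2209/9 ≈ 245.44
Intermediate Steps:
O = 5/3 ≈ 1.6667
(O + 14)² = (5/3 + 14)² = (47/3)² = 2209/9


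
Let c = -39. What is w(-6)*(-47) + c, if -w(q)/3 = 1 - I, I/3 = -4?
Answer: 1794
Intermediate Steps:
I = -12 (I = 3*(-4) = -12)
w(q) = -39 (w(q) = -3*(1 - 1*(-12)) = -3*(1 + 12) = -3*13 = -39)
w(-6)*(-47) + c = -39*(-47) - 39 = 1833 - 39 = 1794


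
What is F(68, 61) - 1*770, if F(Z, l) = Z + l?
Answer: -641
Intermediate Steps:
F(68, 61) - 1*770 = (68 + 61) - 1*770 = 129 - 770 = -641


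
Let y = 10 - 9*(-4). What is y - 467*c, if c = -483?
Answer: 225607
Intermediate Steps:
y = 46 (y = 10 + 36 = 46)
y - 467*c = 46 - 467*(-483) = 46 + 225561 = 225607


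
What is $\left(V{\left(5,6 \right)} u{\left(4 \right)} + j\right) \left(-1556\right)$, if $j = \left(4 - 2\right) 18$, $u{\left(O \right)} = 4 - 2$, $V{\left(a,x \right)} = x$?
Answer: $-74688$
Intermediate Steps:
$u{\left(O \right)} = 2$
$j = 36$ ($j = 2 \cdot 18 = 36$)
$\left(V{\left(5,6 \right)} u{\left(4 \right)} + j\right) \left(-1556\right) = \left(6 \cdot 2 + 36\right) \left(-1556\right) = \left(12 + 36\right) \left(-1556\right) = 48 \left(-1556\right) = -74688$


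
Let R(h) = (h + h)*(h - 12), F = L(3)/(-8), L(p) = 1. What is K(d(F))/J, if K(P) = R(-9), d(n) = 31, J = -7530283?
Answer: -378/7530283 ≈ -5.0197e-5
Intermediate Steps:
F = -1/8 (F = 1/(-8) = 1*(-1/8) = -1/8 ≈ -0.12500)
R(h) = 2*h*(-12 + h) (R(h) = (2*h)*(-12 + h) = 2*h*(-12 + h))
K(P) = 378 (K(P) = 2*(-9)*(-12 - 9) = 2*(-9)*(-21) = 378)
K(d(F))/J = 378/(-7530283) = 378*(-1/7530283) = -378/7530283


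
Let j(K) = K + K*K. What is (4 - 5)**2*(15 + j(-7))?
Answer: 57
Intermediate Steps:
j(K) = K + K**2
(4 - 5)**2*(15 + j(-7)) = (4 - 5)**2*(15 - 7*(1 - 7)) = (-1)**2*(15 - 7*(-6)) = 1*(15 + 42) = 1*57 = 57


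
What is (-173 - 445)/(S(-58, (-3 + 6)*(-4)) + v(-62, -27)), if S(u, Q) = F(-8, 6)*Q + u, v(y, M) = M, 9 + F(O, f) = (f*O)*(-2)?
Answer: 618/1129 ≈ 0.54739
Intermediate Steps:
F(O, f) = -9 - 2*O*f (F(O, f) = -9 + (f*O)*(-2) = -9 + (O*f)*(-2) = -9 - 2*O*f)
S(u, Q) = u + 87*Q (S(u, Q) = (-9 - 2*(-8)*6)*Q + u = (-9 + 96)*Q + u = 87*Q + u = u + 87*Q)
(-173 - 445)/(S(-58, (-3 + 6)*(-4)) + v(-62, -27)) = (-173 - 445)/((-58 + 87*((-3 + 6)*(-4))) - 27) = -618/((-58 + 87*(3*(-4))) - 27) = -618/((-58 + 87*(-12)) - 27) = -618/((-58 - 1044) - 27) = -618/(-1102 - 27) = -618/(-1129) = -618*(-1/1129) = 618/1129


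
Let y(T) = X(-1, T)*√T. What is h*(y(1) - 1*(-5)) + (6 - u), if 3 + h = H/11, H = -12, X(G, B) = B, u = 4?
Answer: -248/11 ≈ -22.545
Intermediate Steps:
y(T) = T^(3/2) (y(T) = T*√T = T^(3/2))
h = -45/11 (h = -3 - 12/11 = -45/11 ≈ -4.0909)
h*(y(1) - 1*(-5)) + (6 - u) = -45*(1^(3/2) - 1*(-5))/11 + (6 - 1*4) = -45*(1 + 5)/11 + (6 - 4) = -45/11*6 + 2 = -270/11 + 2 = -248/11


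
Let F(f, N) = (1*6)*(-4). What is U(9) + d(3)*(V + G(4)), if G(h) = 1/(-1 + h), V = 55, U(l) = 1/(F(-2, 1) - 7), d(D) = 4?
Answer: 20581/93 ≈ 221.30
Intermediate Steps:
F(f, N) = -24 (F(f, N) = 6*(-4) = -24)
U(l) = -1/31 (U(l) = 1/(-24 - 7) = 1/(-31) = -1/31)
U(9) + d(3)*(V + G(4)) = -1/31 + 4*(55 + 1/(-1 + 4)) = -1/31 + 4*(55 + 1/3) = -1/31 + 4*(55 + ⅓) = -1/31 + 4*(166/3) = -1/31 + 664/3 = 20581/93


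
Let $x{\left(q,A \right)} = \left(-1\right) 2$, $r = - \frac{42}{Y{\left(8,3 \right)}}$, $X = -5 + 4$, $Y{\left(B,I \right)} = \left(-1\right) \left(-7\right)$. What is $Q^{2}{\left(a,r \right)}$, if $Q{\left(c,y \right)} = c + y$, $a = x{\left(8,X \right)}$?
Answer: $64$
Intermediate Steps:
$Y{\left(B,I \right)} = 7$
$X = -1$
$r = -6$ ($r = - \frac{42}{7} = \left(-42\right) \frac{1}{7} = -6$)
$x{\left(q,A \right)} = -2$
$a = -2$
$Q^{2}{\left(a,r \right)} = \left(-2 - 6\right)^{2} = \left(-8\right)^{2} = 64$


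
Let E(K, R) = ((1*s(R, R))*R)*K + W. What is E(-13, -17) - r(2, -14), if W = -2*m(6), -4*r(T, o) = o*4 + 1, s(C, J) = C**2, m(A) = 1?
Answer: 255413/4 ≈ 63853.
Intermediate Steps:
r(T, o) = -1/4 - o (r(T, o) = -(o*4 + 1)/4 = -(4*o + 1)/4 = -(1 + 4*o)/4 = -1/4 - o)
W = -2 (W = -2*1 = -2)
E(K, R) = -2 + K*R**3 (E(K, R) = ((1*R**2)*R)*K - 2 = (R**2*R)*K - 2 = R**3*K - 2 = K*R**3 - 2 = -2 + K*R**3)
E(-13, -17) - r(2, -14) = (-2 - 13*(-17)**3) - (-1/4 - 1*(-14)) = (-2 - 13*(-4913)) - (-1/4 + 14) = (-2 + 63869) - 1*55/4 = 63867 - 55/4 = 255413/4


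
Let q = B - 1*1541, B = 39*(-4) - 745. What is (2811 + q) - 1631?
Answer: -1262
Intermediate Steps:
B = -901 (B = -156 - 745 = -901)
q = -2442 (q = -901 - 1*1541 = -901 - 1541 = -2442)
(2811 + q) - 1631 = (2811 - 2442) - 1631 = 369 - 1631 = -1262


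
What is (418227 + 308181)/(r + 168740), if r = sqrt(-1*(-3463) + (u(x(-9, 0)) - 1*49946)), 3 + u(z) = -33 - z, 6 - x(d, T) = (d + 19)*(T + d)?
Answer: 24514817184/5694646843 - 726408*I*sqrt(46615)/28473234215 ≈ 4.3049 - 0.0055082*I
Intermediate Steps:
x(d, T) = 6 - (19 + d)*(T + d) (x(d, T) = 6 - (d + 19)*(T + d) = 6 - (19 + d)*(T + d))
u(z) = -36 - z (u(z) = -3 + (-33 - z) = -36 - z)
r = I*sqrt(46615) (r = sqrt(-1*(-3463) + ((-36 - (6 - 1*(-9)**2 - 19*0 - 19*(-9) - 1*0*(-9))) - 1*49946)) = sqrt(3463 + ((-36 - (6 - 1*81 + 0 + 171 + 0)) - 49946)) = sqrt(3463 + ((-36 - (6 - 81 + 0 + 171 + 0)) - 49946)) = sqrt(3463 + ((-36 - 1*96) - 49946)) = sqrt(3463 + ((-36 - 96) - 49946)) = sqrt(3463 + (-132 - 49946)) = sqrt(3463 - 50078) = sqrt(-46615) = I*sqrt(46615) ≈ 215.91*I)
(418227 + 308181)/(r + 168740) = (418227 + 308181)/(I*sqrt(46615) + 168740) = 726408/(168740 + I*sqrt(46615))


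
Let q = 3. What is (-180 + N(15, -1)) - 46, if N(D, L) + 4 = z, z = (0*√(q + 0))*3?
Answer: -230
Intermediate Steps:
z = 0 (z = (0*√(3 + 0))*3 = (0*√3)*3 = 0*3 = 0)
N(D, L) = -4 (N(D, L) = -4 + 0 = -4)
(-180 + N(15, -1)) - 46 = (-180 - 4) - 46 = -184 - 46 = -230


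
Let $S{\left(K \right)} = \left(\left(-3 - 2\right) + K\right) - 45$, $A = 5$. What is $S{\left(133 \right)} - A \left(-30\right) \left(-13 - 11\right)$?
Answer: $-3517$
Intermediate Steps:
$S{\left(K \right)} = -50 + K$ ($S{\left(K \right)} = \left(\left(-3 - 2\right) + K\right) - 45 = \left(-5 + K\right) - 45 = -50 + K$)
$S{\left(133 \right)} - A \left(-30\right) \left(-13 - 11\right) = \left(-50 + 133\right) - 5 \left(-30\right) \left(-13 - 11\right) = 83 - \left(-150\right) \left(-24\right) = 83 - 3600 = -3517$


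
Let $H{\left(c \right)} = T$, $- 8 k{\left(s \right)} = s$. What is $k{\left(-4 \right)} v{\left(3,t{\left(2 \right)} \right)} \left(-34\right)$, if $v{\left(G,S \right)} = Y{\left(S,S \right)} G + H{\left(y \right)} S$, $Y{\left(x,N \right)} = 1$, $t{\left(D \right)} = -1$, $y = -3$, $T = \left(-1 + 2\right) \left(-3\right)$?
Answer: $-102$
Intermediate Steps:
$T = -3$ ($T = 1 \left(-3\right) = -3$)
$k{\left(s \right)} = - \frac{s}{8}$
$H{\left(c \right)} = -3$
$v{\left(G,S \right)} = G - 3 S$ ($v{\left(G,S \right)} = 1 G - 3 S = G - 3 S$)
$k{\left(-4 \right)} v{\left(3,t{\left(2 \right)} \right)} \left(-34\right) = \left(- \frac{1}{8}\right) \left(-4\right) \left(3 - -3\right) \left(-34\right) = \frac{3 + 3}{2} \left(-34\right) = \frac{1}{2} \cdot 6 \left(-34\right) = 3 \left(-34\right) = -102$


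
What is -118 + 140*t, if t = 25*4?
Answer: 13882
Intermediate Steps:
t = 100
-118 + 140*t = -118 + 140*100 = -118 + 14000 = 13882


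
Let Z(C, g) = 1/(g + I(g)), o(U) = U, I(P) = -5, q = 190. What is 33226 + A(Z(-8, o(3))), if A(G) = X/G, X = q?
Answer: 32846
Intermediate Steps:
X = 190
Z(C, g) = 1/(-5 + g) (Z(C, g) = 1/(g - 5) = 1/(-5 + g))
A(G) = 190/G
33226 + A(Z(-8, o(3))) = 33226 + 190/(1/(-5 + 3)) = 33226 + 190/(1/(-2)) = 33226 + 190/(-1/2) = 33226 + 190*(-2) = 33226 - 380 = 32846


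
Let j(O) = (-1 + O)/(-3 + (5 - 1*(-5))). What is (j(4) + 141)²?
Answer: 980100/49 ≈ 20002.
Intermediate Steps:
j(O) = -⅐ + O/7 (j(O) = (-1 + O)/(-3 + (5 + 5)) = (-1 + O)/(-3 + 10) = (-1 + O)/7 = (-1 + O)*(⅐) = -⅐ + O/7)
(j(4) + 141)² = ((-⅐ + (⅐)*4) + 141)² = ((-⅐ + 4/7) + 141)² = (3/7 + 141)² = (990/7)² = 980100/49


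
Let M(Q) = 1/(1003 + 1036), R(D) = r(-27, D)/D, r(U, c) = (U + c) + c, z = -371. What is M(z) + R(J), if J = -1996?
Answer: 8196737/4069844 ≈ 2.0140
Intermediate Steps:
r(U, c) = U + 2*c
R(D) = (-27 + 2*D)/D
M(Q) = 1/2039
M(z) + R(J) = 1/2039 + (2 - 27/(-1996)) = 1/2039 + (2 - 27*(-1/1996)) = 1/2039 + (2 + 27/1996) = 1/2039 + 4019/1996 = 8196737/4069844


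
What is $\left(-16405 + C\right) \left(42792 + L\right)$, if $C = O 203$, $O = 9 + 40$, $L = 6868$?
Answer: $-320704280$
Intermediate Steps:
$O = 49$
$C = 9947$ ($C = 49 \cdot 203 = 9947$)
$\left(-16405 + C\right) \left(42792 + L\right) = \left(-16405 + 9947\right) \left(42792 + 6868\right) = \left(-6458\right) 49660 = -320704280$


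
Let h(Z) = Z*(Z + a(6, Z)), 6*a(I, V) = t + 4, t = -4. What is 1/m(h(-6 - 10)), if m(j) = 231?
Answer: 1/231 ≈ 0.0043290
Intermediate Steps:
a(I, V) = 0 (a(I, V) = (-4 + 4)/6 = (⅙)*0 = 0)
h(Z) = Z² (h(Z) = Z*(Z + 0) = Z*Z = Z²)
1/m(h(-6 - 10)) = 1/231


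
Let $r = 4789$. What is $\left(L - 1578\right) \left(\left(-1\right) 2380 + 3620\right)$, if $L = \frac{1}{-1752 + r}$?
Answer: $- \frac{5942557400}{3037} \approx -1.9567 \cdot 10^{6}$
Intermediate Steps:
$L = \frac{1}{3037}$ ($L = \frac{1}{-1752 + 4789} = \frac{1}{3037} \approx 0.00032927$)
$\left(L - 1578\right) \left(\left(-1\right) 2380 + 3620\right) = \left(\frac{1}{3037} - 1578\right) \left(\left(-1\right) 2380 + 3620\right) = - \frac{4792385 \left(-2380 + 3620\right)}{3037} = \left(- \frac{4792385}{3037}\right) 1240 = - \frac{5942557400}{3037}$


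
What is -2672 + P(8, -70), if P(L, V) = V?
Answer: -2742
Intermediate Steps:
-2672 + P(8, -70) = -2672 - 70 = -2742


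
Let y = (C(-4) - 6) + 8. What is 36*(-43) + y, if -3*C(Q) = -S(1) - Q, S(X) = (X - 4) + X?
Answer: -1548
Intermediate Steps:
S(X) = -4 + 2*X (S(X) = (-4 + X) + X = -4 + 2*X)
C(Q) = -2/3 + Q/3 (C(Q) = -(-(-4 + 2*1) - Q)/3 = -(-(-4 + 2) - Q)/3 = -(-1*(-2) - Q)/3 = -(2 - Q)/3 = -2/3 + Q/3)
y = 0 (y = ((-2/3 + (1/3)*(-4)) - 6) + 8 = ((-2/3 - 4/3) - 6) + 8 = (-2 - 6) + 8 = -8 + 8 = 0)
36*(-43) + y = 36*(-43) + 0 = -1548 + 0 = -1548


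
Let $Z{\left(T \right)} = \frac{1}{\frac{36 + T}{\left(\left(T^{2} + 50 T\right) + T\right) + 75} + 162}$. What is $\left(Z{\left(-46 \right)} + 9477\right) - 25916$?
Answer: $- \frac{82589505}{5024} \approx -16439.0$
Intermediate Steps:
$Z{\left(T \right)} = \frac{1}{162 + \frac{36 + T}{75 + T^{2} + 51 T}}$ ($Z{\left(T \right)} = \frac{1}{\frac{36 + T}{\left(T^{2} + 51 T\right) + 75} + 162} = \frac{1}{\frac{36 + T}{75 + T^{2} + 51 T} + 162} = \frac{1}{162 + \frac{36 + T}{75 + T^{2} + 51 T}}$)
$\left(Z{\left(-46 \right)} + 9477\right) - 25916 = \left(\frac{75 + \left(-46\right)^{2} + 51 \left(-46\right)}{12186 + 162 \left(-46\right)^{2} + 8263 \left(-46\right)} + 9477\right) - 25916 = \left(\frac{75 + 2116 - 2346}{12186 + 162 \cdot 2116 - 380098} + 9477\right) - 25916 = \left(\frac{1}{12186 + 342792 - 380098} \left(-155\right) + 9477\right) - 25916 = \left(\frac{1}{-25120} \left(-155\right) + 9477\right) - 25916 = \left(\left(- \frac{1}{25120}\right) \left(-155\right) + 9477\right) - 25916 = \left(\frac{31}{5024} + 9477\right) - 25916 = \frac{47612479}{5024} - 25916 = - \frac{82589505}{5024}$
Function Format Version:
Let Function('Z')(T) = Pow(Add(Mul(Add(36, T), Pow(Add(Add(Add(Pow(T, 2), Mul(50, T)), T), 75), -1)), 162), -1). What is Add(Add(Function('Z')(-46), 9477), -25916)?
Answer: Rational(-82589505, 5024) ≈ -16439.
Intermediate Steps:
Function('Z')(T) = Pow(Add(162, Mul(Pow(Add(75, Pow(T, 2), Mul(51, T)), -1), Add(36, T))), -1) (Function('Z')(T) = Pow(Add(Mul(Add(36, T), Pow(Add(Add(Pow(T, 2), Mul(51, T)), 75), -1)), 162), -1) = Pow(Add(Mul(Add(36, T), Pow(Add(75, Pow(T, 2), Mul(51, T)), -1)), 162), -1) = Pow(Add(Mul(Pow(Add(75, Pow(T, 2), Mul(51, T)), -1), Add(36, T)), 162), -1) = Pow(Add(162, Mul(Pow(Add(75, Pow(T, 2), Mul(51, T)), -1), Add(36, T))), -1))
Add(Add(Function('Z')(-46), 9477), -25916) = Add(Add(Mul(Pow(Add(12186, Mul(162, Pow(-46, 2)), Mul(8263, -46)), -1), Add(75, Pow(-46, 2), Mul(51, -46))), 9477), -25916) = Add(Add(Mul(Pow(Add(12186, Mul(162, 2116), -380098), -1), Add(75, 2116, -2346)), 9477), -25916) = Add(Add(Mul(Pow(Add(12186, 342792, -380098), -1), -155), 9477), -25916) = Add(Add(Mul(Pow(-25120, -1), -155), 9477), -25916) = Add(Add(Mul(Rational(-1, 25120), -155), 9477), -25916) = Add(Add(Rational(31, 5024), 9477), -25916) = Add(Rational(47612479, 5024), -25916) = Rational(-82589505, 5024)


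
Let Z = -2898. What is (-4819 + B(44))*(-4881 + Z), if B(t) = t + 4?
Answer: 37113609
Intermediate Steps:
B(t) = 4 + t
(-4819 + B(44))*(-4881 + Z) = (-4819 + (4 + 44))*(-4881 - 2898) = (-4819 + 48)*(-7779) = -4771*(-7779) = 37113609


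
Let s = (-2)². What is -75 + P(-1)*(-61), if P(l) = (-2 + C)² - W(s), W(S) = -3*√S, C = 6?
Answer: -1417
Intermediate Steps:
s = 4
P(l) = 22 (P(l) = (-2 + 6)² - (-3)*√4 = 4² - (-3)*2 = 16 - 1*(-6) = 16 + 6 = 22)
-75 + P(-1)*(-61) = -75 + 22*(-61) = -75 - 1342 = -1417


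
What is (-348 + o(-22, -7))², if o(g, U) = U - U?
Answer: 121104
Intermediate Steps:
o(g, U) = 0
(-348 + o(-22, -7))² = (-348 + 0)² = (-348)² = 121104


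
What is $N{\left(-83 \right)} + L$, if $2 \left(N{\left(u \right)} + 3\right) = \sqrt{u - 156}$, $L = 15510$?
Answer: $15507 + \frac{i \sqrt{239}}{2} \approx 15507.0 + 7.7298 i$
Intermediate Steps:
$N{\left(u \right)} = -3 + \frac{\sqrt{-156 + u}}{2}$ ($N{\left(u \right)} = -3 + \frac{\sqrt{u - 156}}{2} = -3 + \frac{\sqrt{-156 + u}}{2}$)
$N{\left(-83 \right)} + L = \left(-3 + \frac{\sqrt{-156 - 83}}{2}\right) + 15510 = \left(-3 + \frac{\sqrt{-239}}{2}\right) + 15510 = \left(-3 + \frac{i \sqrt{239}}{2}\right) + 15510 = 15507 + \frac{i \sqrt{239}}{2}$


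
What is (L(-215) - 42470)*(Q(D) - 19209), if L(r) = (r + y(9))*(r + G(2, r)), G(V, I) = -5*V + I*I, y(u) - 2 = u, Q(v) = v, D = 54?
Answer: 180564032850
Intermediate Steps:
y(u) = 2 + u
G(V, I) = I² - 5*V (G(V, I) = -5*V + I² = I² - 5*V)
L(r) = (11 + r)*(-10 + r + r²) (L(r) = (r + (2 + 9))*(r + (r² - 5*2)) = (r + 11)*(r + (r² - 10)) = (11 + r)*(r + (-10 + r²)) = (11 + r)*(-10 + r + r²))
(L(-215) - 42470)*(Q(D) - 19209) = ((-110 - 215 + (-215)³ + 12*(-215)²) - 42470)*(54 - 19209) = ((-110 - 215 - 9938375 + 12*46225) - 42470)*(-19155) = ((-110 - 215 - 9938375 + 554700) - 42470)*(-19155) = (-9384000 - 42470)*(-19155) = -9426470*(-19155) = 180564032850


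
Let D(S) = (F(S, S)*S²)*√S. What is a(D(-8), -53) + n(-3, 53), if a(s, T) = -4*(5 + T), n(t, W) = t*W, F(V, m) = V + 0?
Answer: 33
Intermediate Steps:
F(V, m) = V
n(t, W) = W*t
D(S) = S^(7/2) (D(S) = (S*S²)*√S = S³*√S = S^(7/2))
a(s, T) = -20 - 4*T
a(D(-8), -53) + n(-3, 53) = (-20 - 4*(-53)) + 53*(-3) = (-20 + 212) - 159 = 192 - 159 = 33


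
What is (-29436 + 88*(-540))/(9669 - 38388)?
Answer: 25652/9573 ≈ 2.6796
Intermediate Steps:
(-29436 + 88*(-540))/(9669 - 38388) = (-29436 - 47520)/(-28719) = -76956*(-1/28719) = 25652/9573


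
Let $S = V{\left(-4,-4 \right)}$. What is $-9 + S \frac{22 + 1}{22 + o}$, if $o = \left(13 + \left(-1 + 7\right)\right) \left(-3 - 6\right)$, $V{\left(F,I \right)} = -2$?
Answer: $- \frac{1295}{149} \approx -8.6913$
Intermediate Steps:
$o = -171$ ($o = \left(13 + 6\right) \left(-9\right) = 19 \left(-9\right) = -171$)
$S = -2$
$-9 + S \frac{22 + 1}{22 + o} = -9 - 2 \frac{22 + 1}{22 - 171} = -9 - 2 \frac{23}{-149} = -9 - 2 \cdot 23 \left(- \frac{1}{149}\right) = -9 - - \frac{46}{149} = -9 + \frac{46}{149} = - \frac{1295}{149}$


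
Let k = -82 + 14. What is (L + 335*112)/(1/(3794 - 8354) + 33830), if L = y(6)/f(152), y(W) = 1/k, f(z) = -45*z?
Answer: 1342407877/1210385346 ≈ 1.1091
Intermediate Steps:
k = -68
y(W) = -1/68 (y(W) = 1/(-68) = -1/68)
L = 1/465120 (L = -1/(68*((-45*152))) = -1/68/(-6840) = -1/68*(-1/6840) = 1/465120 ≈ 2.1500e-6)
(L + 335*112)/(1/(3794 - 8354) + 33830) = (1/465120 + 335*112)/(1/(3794 - 8354) + 33830) = (1/465120 + 37520)/(1/(-4560) + 33830) = 17451302401/(465120*(-1/4560 + 33830)) = 17451302401/(465120*(154264799/4560)) = (17451302401/465120)*(4560/154264799) = 1342407877/1210385346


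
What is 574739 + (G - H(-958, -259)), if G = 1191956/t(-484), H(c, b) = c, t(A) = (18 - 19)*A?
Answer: 69957326/121 ≈ 5.7816e+5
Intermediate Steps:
t(A) = -A
G = 297989/121 (G = 1191956/((-1*(-484))) = 1191956/484 = 1191956*(1/484) = 297989/121 ≈ 2462.7)
574739 + (G - H(-958, -259)) = 574739 + (297989/121 - 1*(-958)) = 574739 + (297989/121 + 958) = 574739 + 413907/121 = 69957326/121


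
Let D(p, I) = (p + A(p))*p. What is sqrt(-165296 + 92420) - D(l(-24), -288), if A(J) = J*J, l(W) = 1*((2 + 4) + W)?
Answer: 5508 + 2*I*sqrt(18219) ≈ 5508.0 + 269.96*I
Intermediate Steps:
l(W) = 6 + W (l(W) = 1*(6 + W) = 6 + W)
A(J) = J**2
D(p, I) = p*(p + p**2) (D(p, I) = (p + p**2)*p = p*(p + p**2))
sqrt(-165296 + 92420) - D(l(-24), -288) = sqrt(-165296 + 92420) - (6 - 24)**2*(1 + (6 - 24)) = sqrt(-72876) - (-18)**2*(1 - 18) = 2*I*sqrt(18219) - 324*(-17) = 2*I*sqrt(18219) - 1*(-5508) = 2*I*sqrt(18219) + 5508 = 5508 + 2*I*sqrt(18219)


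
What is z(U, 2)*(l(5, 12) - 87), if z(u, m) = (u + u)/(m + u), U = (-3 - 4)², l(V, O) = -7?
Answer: -9212/51 ≈ -180.63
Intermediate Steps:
U = 49 (U = (-7)² = 49)
z(u, m) = 2*u/(m + u) (z(u, m) = (2*u)/(m + u) = 2*u/(m + u))
z(U, 2)*(l(5, 12) - 87) = (2*49/(2 + 49))*(-7 - 87) = (2*49/51)*(-94) = (2*49*(1/51))*(-94) = (98/51)*(-94) = -9212/51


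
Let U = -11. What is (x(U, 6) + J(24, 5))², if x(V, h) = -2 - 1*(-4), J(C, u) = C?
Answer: 676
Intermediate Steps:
x(V, h) = 2 (x(V, h) = -2 + 4 = 2)
(x(U, 6) + J(24, 5))² = (2 + 24)² = 26² = 676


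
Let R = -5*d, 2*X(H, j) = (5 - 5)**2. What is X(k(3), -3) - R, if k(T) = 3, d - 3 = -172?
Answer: -845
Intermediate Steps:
d = -169 (d = 3 - 172 = -169)
X(H, j) = 0 (X(H, j) = (5 - 5)**2/2 = (1/2)*0**2 = (1/2)*0 = 0)
R = 845 (R = -5*(-169) = 845)
X(k(3), -3) - R = 0 - 1*845 = 0 - 845 = -845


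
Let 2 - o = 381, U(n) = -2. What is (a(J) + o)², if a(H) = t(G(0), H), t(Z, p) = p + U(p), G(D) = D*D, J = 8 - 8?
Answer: 145161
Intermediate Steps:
J = 0
G(D) = D²
o = -379 (o = 2 - 1*381 = 2 - 381 = -379)
t(Z, p) = -2 + p (t(Z, p) = p - 2 = -2 + p)
a(H) = -2 + H
(a(J) + o)² = ((-2 + 0) - 379)² = (-2 - 379)² = (-381)² = 145161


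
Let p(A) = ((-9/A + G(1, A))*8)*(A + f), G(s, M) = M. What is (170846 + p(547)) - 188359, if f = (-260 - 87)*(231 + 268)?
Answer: -413159301211/547 ≈ -7.5532e+8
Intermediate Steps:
f = -173153 (f = -347*499 = -173153)
p(A) = (-173153 + A)*(-72/A + 8*A) (p(A) = ((-9/A + A)*8)*(A - 173153) = ((A - 9/A)*8)*(-173153 + A) = (-72/A + 8*A)*(-173153 + A) = (-173153 + A)*(-72/A + 8*A))
(170846 + p(547)) - 188359 = (170846 + (-72 - 1385224*547 + 8*547**2 + 12467016/547)) - 188359 = (170846 + (-72 - 757717528 + 8*299209 + 12467016*(1/547))) - 188359 = (170846 + (-72 - 757717528 + 2393672 + 12467016/547)) - 188359 = (170846 - 413149721600/547) - 188359 = -413056268838/547 - 188359 = -413159301211/547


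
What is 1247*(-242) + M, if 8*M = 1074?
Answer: -1206559/4 ≈ -3.0164e+5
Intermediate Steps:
M = 537/4 (M = (1/8)*1074 = 537/4 ≈ 134.25)
1247*(-242) + M = 1247*(-242) + 537/4 = -301774 + 537/4 = -1206559/4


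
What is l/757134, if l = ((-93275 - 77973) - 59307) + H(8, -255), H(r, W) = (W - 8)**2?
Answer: -80693/378567 ≈ -0.21315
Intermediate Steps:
H(r, W) = (-8 + W)**2
l = -161386 (l = ((-93275 - 77973) - 59307) + (-8 - 255)**2 = (-171248 - 59307) + (-263)**2 = -230555 + 69169 = -161386)
l/757134 = -161386/757134 = -161386*1/757134 = -80693/378567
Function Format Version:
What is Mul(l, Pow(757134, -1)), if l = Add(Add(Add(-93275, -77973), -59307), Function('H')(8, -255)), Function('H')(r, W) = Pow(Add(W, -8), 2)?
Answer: Rational(-80693, 378567) ≈ -0.21315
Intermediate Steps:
Function('H')(r, W) = Pow(Add(-8, W), 2)
l = -161386 (l = Add(Add(Add(-93275, -77973), -59307), Pow(Add(-8, -255), 2)) = Add(Add(-171248, -59307), Pow(-263, 2)) = Add(-230555, 69169) = -161386)
Mul(l, Pow(757134, -1)) = Mul(-161386, Pow(757134, -1)) = Mul(-161386, Rational(1, 757134)) = Rational(-80693, 378567)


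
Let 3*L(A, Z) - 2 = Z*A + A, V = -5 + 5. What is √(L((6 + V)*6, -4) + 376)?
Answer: √3066/3 ≈ 18.457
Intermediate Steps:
V = 0
L(A, Z) = ⅔ + A/3 + A*Z/3 (L(A, Z) = ⅔ + (Z*A + A)/3 = ⅔ + (A*Z + A)/3 = ⅔ + (A + A*Z)/3 = ⅔ + (A/3 + A*Z/3) = ⅔ + A/3 + A*Z/3)
√(L((6 + V)*6, -4) + 376) = √((⅔ + ((6 + 0)*6)/3 + (⅓)*((6 + 0)*6)*(-4)) + 376) = √((⅔ + (6*6)/3 + (⅓)*(6*6)*(-4)) + 376) = √((⅔ + (⅓)*36 + (⅓)*36*(-4)) + 376) = √((⅔ + 12 - 48) + 376) = √(-106/3 + 376) = √(1022/3) = √3066/3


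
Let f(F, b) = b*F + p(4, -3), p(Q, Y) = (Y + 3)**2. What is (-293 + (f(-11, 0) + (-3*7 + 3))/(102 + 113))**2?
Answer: 3970638169/46225 ≈ 85898.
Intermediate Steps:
p(Q, Y) = (3 + Y)**2
f(F, b) = F*b (f(F, b) = b*F + (3 - 3)**2 = F*b + 0**2 = F*b + 0 = F*b)
(-293 + (f(-11, 0) + (-3*7 + 3))/(102 + 113))**2 = (-293 + (-11*0 + (-3*7 + 3))/(102 + 113))**2 = (-293 + (0 + (-21 + 3))/215)**2 = (-293 + (0 - 18)*(1/215))**2 = (-293 - 18*1/215)**2 = (-293 - 18/215)**2 = (-63013/215)**2 = 3970638169/46225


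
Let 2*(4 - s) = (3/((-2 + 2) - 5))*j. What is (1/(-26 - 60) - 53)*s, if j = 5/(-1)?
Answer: -22795/172 ≈ -132.53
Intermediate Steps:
j = -5 (j = 5*(-1) = -5)
s = 5/2 (s = 4 - 3/((-2 + 2) - 5)*(-5)/2 = 4 - 3/(0 - 5)*(-5)/2 = 4 - 3/(-5)*(-5)/2 = 4 - (-1/5*3)*(-5)/2 = 4 - (-3)*(-5)/10 = 4 - 1/2*3 = 4 - 3/2 = 5/2 ≈ 2.5000)
(1/(-26 - 60) - 53)*s = (1/(-26 - 60) - 53)*(5/2) = (1/(-86) - 53)*(5/2) = (-1/86 - 53)*(5/2) = -4559/86*5/2 = -22795/172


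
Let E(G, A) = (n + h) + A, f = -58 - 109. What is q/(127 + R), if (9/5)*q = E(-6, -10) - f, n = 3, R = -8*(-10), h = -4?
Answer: 260/621 ≈ 0.41868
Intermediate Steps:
f = -167
R = 80
E(G, A) = -1 + A (E(G, A) = (3 - 4) + A = -1 + A)
q = 260/3 (q = 5*((-1 - 10) - 1*(-167))/9 = 5*(-11 + 167)/9 = (5/9)*156 = 260/3 ≈ 86.667)
q/(127 + R) = (260/3)/(127 + 80) = (260/3)/207 = (1/207)*(260/3) = 260/621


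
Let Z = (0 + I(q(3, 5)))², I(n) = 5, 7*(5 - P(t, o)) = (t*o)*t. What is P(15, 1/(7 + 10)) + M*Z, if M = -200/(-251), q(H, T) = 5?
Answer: 687870/29869 ≈ 23.030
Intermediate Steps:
P(t, o) = 5 - o*t²/7 (P(t, o) = 5 - t*o*t/7 = 5 - o*t*t/7 = 5 - o*t²/7)
Z = 25 (Z = (0 + 5)² = 5² = 25)
M = 200/251 (M = -200*(-1/251) = 200/251 ≈ 0.79681)
P(15, 1/(7 + 10)) + M*Z = (5 - ⅐*15²/(7 + 10)) + (200/251)*25 = (5 - ⅐*225/17) + 5000/251 = (5 - ⅐*1/17*225) + 5000/251 = (5 - 225/119) + 5000/251 = 370/119 + 5000/251 = 687870/29869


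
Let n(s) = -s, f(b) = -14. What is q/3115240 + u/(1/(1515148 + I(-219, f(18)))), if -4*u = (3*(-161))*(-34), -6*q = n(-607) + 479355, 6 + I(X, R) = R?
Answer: -58133724205382861/9345720 ≈ -6.2204e+9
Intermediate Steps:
I(X, R) = -6 + R
q = -239981/3 (q = -(-1*(-607) + 479355)/6 = -(607 + 479355)/6 = -⅙*479962 = -239981/3 ≈ -79994.)
u = -8211/2 (u = -3*(-161)*(-34)/4 = -(-483)*(-34)/4 = -¼*16422 = -8211/2 ≈ -4105.5)
q/3115240 + u/(1/(1515148 + I(-219, f(18)))) = -239981/3/3115240 - 8211/(2*(1/(1515148 + (-6 - 14)))) = -239981/3*1/3115240 - 8211/(2*(1/(1515148 - 20))) = -239981/9345720 - 8211/(2*(1/1515128)) = -239981/9345720 - 8211/(2*1/1515128) = -239981/9345720 - 8211/2*1515128 = -239981/9345720 - 6220358004 = -58133724205382861/9345720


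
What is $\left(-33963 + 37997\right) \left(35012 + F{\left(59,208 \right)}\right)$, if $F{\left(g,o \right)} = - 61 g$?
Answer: $126720042$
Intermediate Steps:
$\left(-33963 + 37997\right) \left(35012 + F{\left(59,208 \right)}\right) = \left(-33963 + 37997\right) \left(35012 - 3599\right) = 4034 \left(35012 - 3599\right) = 4034 \cdot 31413 = 126720042$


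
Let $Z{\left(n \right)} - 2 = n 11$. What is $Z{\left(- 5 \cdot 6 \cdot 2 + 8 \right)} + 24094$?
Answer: $23524$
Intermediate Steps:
$Z{\left(n \right)} = 2 + 11 n$ ($Z{\left(n \right)} = 2 + n 11 = 2 + 11 n$)
$Z{\left(- 5 \cdot 6 \cdot 2 + 8 \right)} + 24094 = \left(2 + 11 \left(- 5 \cdot 6 \cdot 2 + 8\right)\right) + 24094 = \left(2 + 11 \left(\left(-5\right) 12 + 8\right)\right) + 24094 = \left(2 + 11 \left(-60 + 8\right)\right) + 24094 = \left(2 + 11 \left(-52\right)\right) + 24094 = \left(2 - 572\right) + 24094 = -570 + 24094 = 23524$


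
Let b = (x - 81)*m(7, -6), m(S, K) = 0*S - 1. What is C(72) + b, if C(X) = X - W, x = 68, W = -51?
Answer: 136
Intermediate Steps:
m(S, K) = -1 (m(S, K) = 0 - 1 = -1)
C(X) = 51 + X (C(X) = X - 1*(-51) = X + 51 = 51 + X)
b = 13 (b = (68 - 81)*(-1) = -13*(-1) = 13)
C(72) + b = (51 + 72) + 13 = 123 + 13 = 136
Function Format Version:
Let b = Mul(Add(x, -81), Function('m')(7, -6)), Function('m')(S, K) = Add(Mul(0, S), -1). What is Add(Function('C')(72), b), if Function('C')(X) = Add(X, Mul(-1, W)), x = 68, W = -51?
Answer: 136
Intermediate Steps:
Function('m')(S, K) = -1 (Function('m')(S, K) = Add(0, -1) = -1)
Function('C')(X) = Add(51, X) (Function('C')(X) = Add(X, Mul(-1, -51)) = Add(X, 51) = Add(51, X))
b = 13 (b = Mul(Add(68, -81), -1) = Mul(-13, -1) = 13)
Add(Function('C')(72), b) = Add(Add(51, 72), 13) = Add(123, 13) = 136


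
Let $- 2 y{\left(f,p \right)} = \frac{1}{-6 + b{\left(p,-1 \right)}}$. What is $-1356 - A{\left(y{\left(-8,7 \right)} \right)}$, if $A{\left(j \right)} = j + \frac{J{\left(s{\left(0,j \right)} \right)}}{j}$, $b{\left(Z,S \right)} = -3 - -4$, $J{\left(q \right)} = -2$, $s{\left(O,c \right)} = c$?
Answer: $- \frac{13361}{10} \approx -1336.1$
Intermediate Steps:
$b{\left(Z,S \right)} = 1$ ($b{\left(Z,S \right)} = -3 + 4 = 1$)
$y{\left(f,p \right)} = \frac{1}{10}$ ($y{\left(f,p \right)} = - \frac{1}{2 \left(-6 + 1\right)} = - \frac{1}{2 \left(-5\right)} = \left(- \frac{1}{2}\right) \left(- \frac{1}{5}\right) = \frac{1}{10}$)
$A{\left(j \right)} = j - \frac{2}{j}$
$-1356 - A{\left(y{\left(-8,7 \right)} \right)} = -1356 - \left(\frac{1}{10} - 2 \frac{1}{\frac{1}{10}}\right) = -1356 - \left(\frac{1}{10} - 20\right) = -1356 - - \frac{199}{10} = -1356 + \frac{199}{10} = - \frac{13361}{10}$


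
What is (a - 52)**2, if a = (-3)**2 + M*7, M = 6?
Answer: 1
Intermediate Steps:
a = 51 (a = (-3)**2 + 6*7 = 9 + 42 = 51)
(a - 52)**2 = (51 - 52)**2 = (-1)**2 = 1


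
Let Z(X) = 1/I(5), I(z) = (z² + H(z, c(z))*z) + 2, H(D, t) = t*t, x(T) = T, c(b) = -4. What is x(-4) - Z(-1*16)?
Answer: -429/107 ≈ -4.0093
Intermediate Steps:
H(D, t) = t²
I(z) = 2 + z² + 16*z (I(z) = (z² + (-4)²*z) + 2 = (z² + 16*z) + 2 = 2 + z² + 16*z)
Z(X) = 1/107 (Z(X) = 1/(2 + 5² + 16*5) = 1/(2 + 25 + 80) = 1/107)
x(-4) - Z(-1*16) = -4 - 1*1/107 = -4 - 1/107 = -429/107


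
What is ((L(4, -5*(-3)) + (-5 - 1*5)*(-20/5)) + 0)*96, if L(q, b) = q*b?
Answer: 9600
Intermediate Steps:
L(q, b) = b*q
((L(4, -5*(-3)) + (-5 - 1*5)*(-20/5)) + 0)*96 = ((-5*(-3)*4 + (-5 - 1*5)*(-20/5)) + 0)*96 = ((15*4 + (-5 - 5)*(-20/5)) + 0)*96 = ((60 - (-40)) + 0)*96 = ((60 - 10*(-4)) + 0)*96 = ((60 + 40) + 0)*96 = (100 + 0)*96 = 100*96 = 9600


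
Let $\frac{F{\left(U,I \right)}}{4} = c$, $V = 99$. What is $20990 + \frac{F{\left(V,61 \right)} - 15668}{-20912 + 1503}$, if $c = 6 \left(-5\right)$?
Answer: $\frac{407410698}{19409} \approx 20991.0$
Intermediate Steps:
$c = -30$
$F{\left(U,I \right)} = -120$ ($F{\left(U,I \right)} = 4 \left(-30\right) = -120$)
$20990 + \frac{F{\left(V,61 \right)} - 15668}{-20912 + 1503} = 20990 + \frac{-120 - 15668}{-20912 + 1503} = 20990 - \frac{15788}{-19409} = 20990 - - \frac{15788}{19409} = 20990 + \frac{15788}{19409} = \frac{407410698}{19409}$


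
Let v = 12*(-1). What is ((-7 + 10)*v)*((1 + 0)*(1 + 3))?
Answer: -144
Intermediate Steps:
v = -12
((-7 + 10)*v)*((1 + 0)*(1 + 3)) = ((-7 + 10)*(-12))*((1 + 0)*(1 + 3)) = (3*(-12))*(1*4) = -36*4 = -144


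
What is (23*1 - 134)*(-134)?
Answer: 14874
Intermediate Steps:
(23*1 - 134)*(-134) = (23 - 134)*(-134) = -111*(-134) = 14874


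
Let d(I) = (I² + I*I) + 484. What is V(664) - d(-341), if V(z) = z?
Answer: -232382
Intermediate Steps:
d(I) = 484 + 2*I² (d(I) = (I² + I²) + 484 = 2*I² + 484 = 484 + 2*I²)
V(664) - d(-341) = 664 - (484 + 2*(-341)²) = 664 - (484 + 2*116281) = 664 - (484 + 232562) = 664 - 1*233046 = 664 - 233046 = -232382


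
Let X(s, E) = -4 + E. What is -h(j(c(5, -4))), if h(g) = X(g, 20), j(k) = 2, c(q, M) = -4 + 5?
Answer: -16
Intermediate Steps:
c(q, M) = 1
h(g) = 16 (h(g) = -4 + 20 = 16)
-h(j(c(5, -4))) = -1*16 = -16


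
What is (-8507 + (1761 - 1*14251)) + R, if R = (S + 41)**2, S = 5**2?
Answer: -16641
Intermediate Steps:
S = 25
R = 4356 (R = (25 + 41)**2 = 66**2 = 4356)
(-8507 + (1761 - 1*14251)) + R = (-8507 + (1761 - 1*14251)) + 4356 = (-8507 + (1761 - 14251)) + 4356 = (-8507 - 12490) + 4356 = -20997 + 4356 = -16641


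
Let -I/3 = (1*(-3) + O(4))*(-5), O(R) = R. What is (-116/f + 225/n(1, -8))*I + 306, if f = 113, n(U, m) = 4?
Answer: 512727/452 ≈ 1134.4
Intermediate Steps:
I = 15 (I = -3*(1*(-3) + 4)*(-5) = -3*(-3 + 4)*(-5) = -3*(-5) = 15)
(-116/f + 225/n(1, -8))*I + 306 = (-116/113 + 225/4)*15 + 306 = (24961/452)*15 + 306 = 374415/452 + 306 = 512727/452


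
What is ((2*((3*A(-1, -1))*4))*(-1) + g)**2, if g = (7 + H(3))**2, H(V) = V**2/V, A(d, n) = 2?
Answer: 2704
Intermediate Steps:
H(V) = V
g = 100 (g = (7 + 3)**2 = 10**2 = 100)
((2*((3*A(-1, -1))*4))*(-1) + g)**2 = ((2*((3*2)*4))*(-1) + 100)**2 = ((2*(6*4))*(-1) + 100)**2 = ((2*24)*(-1) + 100)**2 = (48*(-1) + 100)**2 = (-48 + 100)**2 = 52**2 = 2704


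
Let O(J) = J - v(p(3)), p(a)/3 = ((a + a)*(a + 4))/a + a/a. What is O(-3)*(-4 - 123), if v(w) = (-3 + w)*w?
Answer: 240411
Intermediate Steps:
p(a) = 27 + 6*a (p(a) = 3*(((a + a)*(a + 4))/a + a/a) = 3*(((2*a)*(4 + a))/a + 1) = 3*((2*a*(4 + a))/a + 1) = 3*((8 + 2*a) + 1) = 3*(9 + 2*a) = 27 + 6*a)
v(w) = w*(-3 + w)
O(J) = -1890 + J (O(J) = J - (27 + 6*3)*(-3 + (27 + 6*3)) = J - (27 + 18)*(-3 + (27 + 18)) = J - 45*(-3 + 45) = J - 45*42 = J - 1*1890 = J - 1890 = -1890 + J)
O(-3)*(-4 - 123) = (-1890 - 3)*(-4 - 123) = -1893*(-127) = 240411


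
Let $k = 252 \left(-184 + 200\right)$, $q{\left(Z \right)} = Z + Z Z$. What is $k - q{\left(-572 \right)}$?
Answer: $-322580$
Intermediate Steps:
$q{\left(Z \right)} = Z + Z^{2}$
$k = 4032$ ($k = 252 \cdot 16 = 4032$)
$k - q{\left(-572 \right)} = 4032 - - 572 \left(1 - 572\right) = 4032 - \left(-572\right) \left(-571\right) = 4032 - 326612 = -322580$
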